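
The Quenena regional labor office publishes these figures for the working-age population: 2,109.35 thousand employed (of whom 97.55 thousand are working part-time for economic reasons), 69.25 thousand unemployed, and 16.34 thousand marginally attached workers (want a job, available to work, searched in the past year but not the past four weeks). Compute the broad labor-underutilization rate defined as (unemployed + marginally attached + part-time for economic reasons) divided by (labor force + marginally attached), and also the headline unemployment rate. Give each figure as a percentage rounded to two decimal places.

Labor force = 2,109.35 + 69.25 = 2,178.60 thousand.
Numerator = 69.25 + 16.34 + 97.55 = 183.14 thousand.
Denominator = 2,178.60 + 16.34 = 2,194.94 thousand.
Broad rate = 183.14 / 2,194.94 = 8.34%.
Headline unemployment rate = 69.25 / 2,178.60 = 3.18%.

Broad underutilization rate ≈ 8.34%; headline unemployment rate ≈ 3.18%.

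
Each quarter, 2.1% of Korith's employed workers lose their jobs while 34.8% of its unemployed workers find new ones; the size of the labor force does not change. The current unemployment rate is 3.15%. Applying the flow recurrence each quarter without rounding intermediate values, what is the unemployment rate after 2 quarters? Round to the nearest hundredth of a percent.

With a fixed labor force, u_{t+1} = u_t + s·(1−u_t) − f·u_t = u_t·(1−s−f) + s.
Here 1−s−f = 0.631 and s = 0.021.
u_1 = 0.031500 × 0.631 + 0.021 = 0.040877.
u_2 = 0.040877 × 0.631 + 0.021 = 0.046793.

Unemployment rate after two quarters ≈ 4.68%.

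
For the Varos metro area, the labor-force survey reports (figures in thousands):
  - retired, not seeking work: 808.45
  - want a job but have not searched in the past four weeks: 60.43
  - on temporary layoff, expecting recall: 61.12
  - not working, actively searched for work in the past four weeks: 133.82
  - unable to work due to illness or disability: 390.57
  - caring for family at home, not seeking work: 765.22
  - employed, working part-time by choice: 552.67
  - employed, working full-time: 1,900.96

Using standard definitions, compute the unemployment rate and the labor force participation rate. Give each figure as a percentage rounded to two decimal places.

Unemployment rate ≈ 7.36%; labor force participation rate ≈ 56.68%.

Employed = 552.67 + 1,900.96 = 2,453.63 thousand.
Unemployed = 61.12 + 133.82 = 194.94 thousand (jobless and actively searching, or on temporary layoff).
Labor force = 2,453.63 + 194.94 = 2,648.57 thousand.
Not in labor force = 808.45 + 60.43 + 390.57 + 765.22 = 2,024.67 thousand (those not working and not actively searching are outside the labor force — including those who want a job but have given up searching).
Civilian working-age population = 2,648.57 + 2,024.67 = 4,673.24 thousand.
Unemployment rate = 194.94 / 2,648.57 = 7.36%.
Labor force participation rate = 2,648.57 / 4,673.24 = 56.68%.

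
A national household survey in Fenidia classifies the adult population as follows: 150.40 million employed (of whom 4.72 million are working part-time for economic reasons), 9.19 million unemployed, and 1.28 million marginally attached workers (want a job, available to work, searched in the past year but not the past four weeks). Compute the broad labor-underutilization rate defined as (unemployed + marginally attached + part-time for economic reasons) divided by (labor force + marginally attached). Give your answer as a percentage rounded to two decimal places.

Broad underutilization rate ≈ 9.44%.

Labor force = 150.40 + 9.19 = 159.59 million.
Numerator = 9.19 + 1.28 + 4.72 = 15.19 million.
Denominator = 159.59 + 1.28 = 160.87 million.
Broad rate = 15.19 / 160.87 = 9.44%.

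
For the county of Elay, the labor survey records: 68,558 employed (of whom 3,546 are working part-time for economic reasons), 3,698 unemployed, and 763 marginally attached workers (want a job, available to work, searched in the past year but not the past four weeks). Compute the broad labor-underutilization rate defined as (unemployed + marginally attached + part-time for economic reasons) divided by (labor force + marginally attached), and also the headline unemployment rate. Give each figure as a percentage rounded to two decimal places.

Labor force = 68,558 + 3,698 = 72,256.
Numerator = 3,698 + 763 + 3,546 = 8,007.
Denominator = 72,256 + 763 = 73,019.
Broad rate = 8,007 / 73,019 = 10.97%.
Headline unemployment rate = 3,698 / 72,256 = 5.12%.

Broad underutilization rate ≈ 10.97%; headline unemployment rate ≈ 5.12%.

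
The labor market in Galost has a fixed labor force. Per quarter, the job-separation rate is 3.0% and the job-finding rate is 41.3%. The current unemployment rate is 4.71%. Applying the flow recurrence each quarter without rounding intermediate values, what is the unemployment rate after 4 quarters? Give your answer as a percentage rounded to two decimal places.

Unemployment rate after four quarters ≈ 6.57%.

With a fixed labor force, u_{t+1} = u_t + s·(1−u_t) − f·u_t = u_t·(1−s−f) + s.
Here 1−s−f = 0.557 and s = 0.030.
u_1 = 0.047100 × 0.557 + 0.030 = 0.056235.
u_2 = 0.056235 × 0.557 + 0.030 = 0.061323.
u_3 = 0.061323 × 0.557 + 0.030 = 0.064157.
u_4 = 0.064157 × 0.557 + 0.030 = 0.065735.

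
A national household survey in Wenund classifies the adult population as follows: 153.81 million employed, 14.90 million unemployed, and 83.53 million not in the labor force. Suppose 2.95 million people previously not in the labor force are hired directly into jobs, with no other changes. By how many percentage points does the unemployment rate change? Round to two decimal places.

Initially, labor force = 153.81 + 14.90 = 168.71 million, so u = 14.90/168.71 = 8.83%.
After the change, employed and labor force both rise by 2.95; unemployed unchanged → E = 156.76, U = 14.90, labor force = 171.66 million.
New unemployment rate = 14.90 / 171.66 = 8.68%.
Change = 8.68% − 8.83% = −0.15 percentage points.

The unemployment rate changes by −0.15 percentage points.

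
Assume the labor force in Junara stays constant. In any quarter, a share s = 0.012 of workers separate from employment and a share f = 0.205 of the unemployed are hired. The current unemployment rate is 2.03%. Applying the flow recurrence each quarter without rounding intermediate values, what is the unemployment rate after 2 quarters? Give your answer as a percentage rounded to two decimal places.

With a fixed labor force, u_{t+1} = u_t + s·(1−u_t) − f·u_t = u_t·(1−s−f) + s.
Here 1−s−f = 0.783 and s = 0.012.
u_1 = 0.020300 × 0.783 + 0.012 = 0.027895.
u_2 = 0.027895 × 0.783 + 0.012 = 0.033842.

Unemployment rate after two quarters ≈ 3.38%.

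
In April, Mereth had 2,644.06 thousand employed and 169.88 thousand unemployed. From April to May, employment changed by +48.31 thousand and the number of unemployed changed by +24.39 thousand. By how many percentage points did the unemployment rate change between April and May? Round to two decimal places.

April: labor force = 2,644.06 + 169.88 = 2,813.94; u = 169.88/2,813.94 = 6.04%.
May: labor force = 2,692.37 + 194.27 = 2,886.64; u = 194.27/2,886.64 = 6.73%.
Change = 6.73% − 6.04% = +0.69 pp.

The unemployment rate changed by +0.69 percentage points.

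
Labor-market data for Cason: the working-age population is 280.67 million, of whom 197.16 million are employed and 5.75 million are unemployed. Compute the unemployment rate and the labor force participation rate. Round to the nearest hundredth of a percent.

Labor force = employed + unemployed = 197.16 + 5.75 = 202.91 million.
Unemployment rate = 5.75 / 202.91 = 2.83%.
Labor force participation rate = 202.91 / 280.67 = 72.29%.

Unemployment rate ≈ 2.83%; labor force participation rate ≈ 72.29%.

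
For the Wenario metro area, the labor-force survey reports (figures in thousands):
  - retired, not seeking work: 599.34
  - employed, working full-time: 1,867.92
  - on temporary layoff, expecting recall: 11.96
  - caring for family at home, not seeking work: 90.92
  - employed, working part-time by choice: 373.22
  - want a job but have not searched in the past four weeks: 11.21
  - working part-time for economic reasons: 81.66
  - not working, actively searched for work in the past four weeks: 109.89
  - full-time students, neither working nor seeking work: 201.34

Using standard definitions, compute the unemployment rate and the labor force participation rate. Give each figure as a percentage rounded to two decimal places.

Employed = 1,867.92 + 373.22 + 81.66 = 2,322.80 thousand (anyone who worked, including part-time for economic reasons, counts as employed).
Unemployed = 11.96 + 109.89 = 121.85 thousand (jobless and actively searching, or on temporary layoff).
Labor force = 2,322.80 + 121.85 = 2,444.65 thousand.
Not in labor force = 599.34 + 90.92 + 11.21 + 201.34 = 902.81 thousand (those not working and not actively searching are outside the labor force — including those who want a job but have given up searching).
Civilian working-age population = 2,444.65 + 902.81 = 3,347.46 thousand.
Unemployment rate = 121.85 / 2,444.65 = 4.98%.
Labor force participation rate = 2,444.65 / 3,347.46 = 73.03%.

Unemployment rate ≈ 4.98%; labor force participation rate ≈ 73.03%.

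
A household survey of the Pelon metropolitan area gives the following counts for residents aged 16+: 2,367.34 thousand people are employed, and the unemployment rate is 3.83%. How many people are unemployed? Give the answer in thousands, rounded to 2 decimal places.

About 94.28 thousand are unemployed.

Let U be the number unemployed. The labor force is E + U, and U/(E+U) = 0.0383.
So U = 0.0383 × 2,367.34 / (1 − 0.0383) = 90.6691 / 0.9617 ≈ 94.28 thousand.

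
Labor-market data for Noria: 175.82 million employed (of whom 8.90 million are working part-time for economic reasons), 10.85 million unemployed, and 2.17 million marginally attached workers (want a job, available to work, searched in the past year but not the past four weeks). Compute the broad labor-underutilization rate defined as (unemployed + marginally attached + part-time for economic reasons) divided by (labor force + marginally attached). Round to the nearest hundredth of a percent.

Broad underutilization rate ≈ 11.61%.

Labor force = 175.82 + 10.85 = 186.67 million.
Numerator = 10.85 + 2.17 + 8.90 = 21.92 million.
Denominator = 186.67 + 2.17 = 188.84 million.
Broad rate = 21.92 / 188.84 = 11.61%.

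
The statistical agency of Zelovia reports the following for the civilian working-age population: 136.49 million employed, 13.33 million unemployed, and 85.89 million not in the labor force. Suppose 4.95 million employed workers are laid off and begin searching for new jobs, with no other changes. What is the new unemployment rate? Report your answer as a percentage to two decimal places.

New unemployment rate ≈ 12.20%.

Initially, labor force = 136.49 + 13.33 = 149.82 million, so u = 13.33/149.82 = 8.90%.
After the change, employed falls and unemployed rises by 4.95; labor force unchanged → E = 131.54, U = 18.28, labor force = 149.82 million.
New unemployment rate = 18.28 / 149.82 = 12.20%.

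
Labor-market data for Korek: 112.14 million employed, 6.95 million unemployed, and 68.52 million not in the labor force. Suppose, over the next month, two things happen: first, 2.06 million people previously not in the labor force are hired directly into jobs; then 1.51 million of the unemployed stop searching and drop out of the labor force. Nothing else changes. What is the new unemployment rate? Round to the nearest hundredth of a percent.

New unemployment rate ≈ 4.55%.

Initially, labor force = 112.14 + 6.95 = 119.09 million, so u = 6.95/119.09 = 5.84%.
After the first change, employed and labor force both rise by 2.06; unemployed unchanged → E = 114.20, U = 6.95, labor force = 121.15 million.
After the second change, unemployed and labor force both fall by 1.51 → E = 114.20, U = 5.44, labor force = 119.64 million.
New unemployment rate = 5.44 / 119.64 = 4.55%.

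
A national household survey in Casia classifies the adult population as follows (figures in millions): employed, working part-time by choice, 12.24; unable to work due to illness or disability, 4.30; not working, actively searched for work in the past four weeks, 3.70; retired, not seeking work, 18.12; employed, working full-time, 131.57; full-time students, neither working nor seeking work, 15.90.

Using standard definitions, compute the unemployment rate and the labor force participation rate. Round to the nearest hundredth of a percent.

Unemployment rate ≈ 2.51%; labor force participation rate ≈ 79.38%.

Employed = 12.24 + 131.57 = 143.81 million.
Unemployed = 3.70 million.
Labor force = 143.81 + 3.70 = 147.51 million.
Not in labor force = 4.30 + 18.12 + 15.90 = 38.32 million (those not working and not actively searching are outside the labor force).
Civilian working-age population = 147.51 + 38.32 = 185.83 million.
Unemployment rate = 3.70 / 147.51 = 2.51%.
Labor force participation rate = 147.51 / 185.83 = 79.38%.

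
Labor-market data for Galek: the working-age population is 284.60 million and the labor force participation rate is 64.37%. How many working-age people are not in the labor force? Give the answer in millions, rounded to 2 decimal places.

About 101.40 million are not in the labor force.

Share not in the labor force = 1 − 0.6437 = 0.3563.
Not in labor force = 0.3563 × 284.60 ≈ 101.40 million.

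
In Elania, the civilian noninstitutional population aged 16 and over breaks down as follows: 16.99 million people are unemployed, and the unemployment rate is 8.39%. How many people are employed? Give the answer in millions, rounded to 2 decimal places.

About 185.51 million are employed.

Labor force = U / u = 16.99 / 0.0839 ≈ 202.50 million.
Employed = labor force − unemployed = 202.50 − 16.99 = 185.51 million.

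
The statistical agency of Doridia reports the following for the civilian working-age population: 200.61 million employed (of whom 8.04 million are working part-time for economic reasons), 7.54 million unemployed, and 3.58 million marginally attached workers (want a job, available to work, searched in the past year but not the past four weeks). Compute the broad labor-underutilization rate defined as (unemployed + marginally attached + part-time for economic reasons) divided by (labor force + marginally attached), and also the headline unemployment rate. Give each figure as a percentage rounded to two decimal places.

Labor force = 200.61 + 7.54 = 208.15 million.
Numerator = 7.54 + 3.58 + 8.04 = 19.16 million.
Denominator = 208.15 + 3.58 = 211.73 million.
Broad rate = 19.16 / 211.73 = 9.05%.
Headline unemployment rate = 7.54 / 208.15 = 3.62%.

Broad underutilization rate ≈ 9.05%; headline unemployment rate ≈ 3.62%.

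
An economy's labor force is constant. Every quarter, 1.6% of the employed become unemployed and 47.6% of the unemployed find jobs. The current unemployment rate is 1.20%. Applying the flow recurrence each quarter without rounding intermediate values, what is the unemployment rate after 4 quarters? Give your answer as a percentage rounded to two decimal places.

Unemployment rate after four quarters ≈ 3.12%.

With a fixed labor force, u_{t+1} = u_t + s·(1−u_t) − f·u_t = u_t·(1−s−f) + s.
Here 1−s−f = 0.508 and s = 0.016.
u_1 = 0.012000 × 0.508 + 0.016 = 0.022096.
u_2 = 0.022096 × 0.508 + 0.016 = 0.027225.
u_3 = 0.027225 × 0.508 + 0.016 = 0.029830.
u_4 = 0.029830 × 0.508 + 0.016 = 0.031154.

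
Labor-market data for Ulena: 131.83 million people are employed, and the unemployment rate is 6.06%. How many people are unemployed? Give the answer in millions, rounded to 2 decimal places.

Let U be the number unemployed. The labor force is E + U, and U/(E+U) = 0.0606.
So U = 0.0606 × 131.83 / (1 − 0.0606) = 7.9889 / 0.9394 ≈ 8.50 million.

About 8.50 million are unemployed.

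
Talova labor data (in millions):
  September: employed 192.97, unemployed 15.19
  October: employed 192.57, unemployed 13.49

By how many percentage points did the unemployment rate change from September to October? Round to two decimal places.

The unemployment rate changed by −0.75 percentage points.

September: labor force = 192.97 + 15.19 = 208.16; u = 15.19/208.16 = 7.30%.
October: labor force = 192.57 + 13.49 = 206.06; u = 13.49/206.06 = 6.55%.
Change = 6.55% − 7.30% = −0.75 pp.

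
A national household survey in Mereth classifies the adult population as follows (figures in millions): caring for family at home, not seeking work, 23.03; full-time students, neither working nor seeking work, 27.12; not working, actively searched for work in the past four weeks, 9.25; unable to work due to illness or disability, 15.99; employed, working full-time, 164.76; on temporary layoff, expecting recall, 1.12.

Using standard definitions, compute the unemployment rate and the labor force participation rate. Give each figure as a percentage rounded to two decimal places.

Unemployment rate ≈ 5.92%; labor force participation rate ≈ 72.59%.

Employed = 164.76 million.
Unemployed = 9.25 + 1.12 = 10.37 million (jobless and actively searching, or on temporary layoff).
Labor force = 164.76 + 10.37 = 175.13 million.
Not in labor force = 23.03 + 27.12 + 15.99 = 66.14 million (those not working and not actively searching are outside the labor force).
Civilian working-age population = 175.13 + 66.14 = 241.27 million.
Unemployment rate = 10.37 / 175.13 = 5.92%.
Labor force participation rate = 175.13 / 241.27 = 72.59%.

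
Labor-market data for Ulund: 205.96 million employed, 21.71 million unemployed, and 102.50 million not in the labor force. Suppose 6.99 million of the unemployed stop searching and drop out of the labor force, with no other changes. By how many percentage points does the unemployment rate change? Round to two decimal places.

Initially, labor force = 205.96 + 21.71 = 227.67 million, so u = 21.71/227.67 = 9.54%.
After the change, unemployed and labor force both fall by 6.99 → E = 205.96, U = 14.72, labor force = 220.68 million.
New unemployment rate = 14.72 / 220.68 = 6.67%.
Change = 6.67% − 9.54% = −2.87 percentage points.

The unemployment rate changes by −2.87 percentage points.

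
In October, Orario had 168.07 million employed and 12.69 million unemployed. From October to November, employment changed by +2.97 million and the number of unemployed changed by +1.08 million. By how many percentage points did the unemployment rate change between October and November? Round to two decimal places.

The unemployment rate changed by +0.43 percentage points.

October: labor force = 168.07 + 12.69 = 180.76; u = 12.69/180.76 = 7.02%.
November: labor force = 171.04 + 13.77 = 184.81; u = 13.77/184.81 = 7.45%.
Change = 7.45% − 7.02% = +0.43 pp.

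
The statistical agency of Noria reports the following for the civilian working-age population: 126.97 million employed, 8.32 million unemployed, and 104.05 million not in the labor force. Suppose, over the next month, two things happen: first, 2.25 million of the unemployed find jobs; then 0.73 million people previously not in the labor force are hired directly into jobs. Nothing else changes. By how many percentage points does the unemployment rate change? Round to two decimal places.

The unemployment rate changes by −1.69 percentage points.

Initially, labor force = 126.97 + 8.32 = 135.29 million, so u = 8.32/135.29 = 6.15%.
After the first change, unemployed falls and employed rises by 2.25; labor force unchanged → E = 129.22, U = 6.07, labor force = 135.29 million.
After the second change, employed and labor force both rise by 0.73; unemployed unchanged → E = 129.95, U = 6.07, labor force = 136.02 million.
New unemployment rate = 6.07 / 136.02 = 4.46%.
Change = 4.46% − 6.15% = −1.69 percentage points.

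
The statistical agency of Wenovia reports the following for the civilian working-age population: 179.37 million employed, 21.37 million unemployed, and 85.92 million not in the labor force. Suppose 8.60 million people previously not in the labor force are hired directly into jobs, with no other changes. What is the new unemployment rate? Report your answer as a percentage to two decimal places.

New unemployment rate ≈ 10.21%.

Initially, labor force = 179.37 + 21.37 = 200.74 million, so u = 21.37/200.74 = 10.65%.
After the change, employed and labor force both rise by 8.60; unemployed unchanged → E = 187.97, U = 21.37, labor force = 209.34 million.
New unemployment rate = 21.37 / 209.34 = 10.21%.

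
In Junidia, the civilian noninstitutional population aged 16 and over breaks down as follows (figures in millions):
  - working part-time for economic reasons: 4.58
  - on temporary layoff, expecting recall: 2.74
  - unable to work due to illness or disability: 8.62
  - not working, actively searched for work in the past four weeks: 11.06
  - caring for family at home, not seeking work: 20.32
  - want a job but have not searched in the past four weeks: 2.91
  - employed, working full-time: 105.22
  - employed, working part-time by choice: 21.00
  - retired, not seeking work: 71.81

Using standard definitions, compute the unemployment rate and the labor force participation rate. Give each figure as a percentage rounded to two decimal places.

Unemployment rate ≈ 9.54%; labor force participation rate ≈ 58.25%.

Employed = 4.58 + 105.22 + 21.00 = 130.80 million (anyone who worked, including part-time for economic reasons, counts as employed).
Unemployed = 2.74 + 11.06 = 13.80 million (jobless and actively searching, or on temporary layoff).
Labor force = 130.80 + 13.80 = 144.60 million.
Not in labor force = 8.62 + 20.32 + 2.91 + 71.81 = 103.66 million (those not working and not actively searching are outside the labor force — including those who want a job but have given up searching).
Civilian working-age population = 144.60 + 103.66 = 248.26 million.
Unemployment rate = 13.80 / 144.60 = 9.54%.
Labor force participation rate = 144.60 / 248.26 = 58.25%.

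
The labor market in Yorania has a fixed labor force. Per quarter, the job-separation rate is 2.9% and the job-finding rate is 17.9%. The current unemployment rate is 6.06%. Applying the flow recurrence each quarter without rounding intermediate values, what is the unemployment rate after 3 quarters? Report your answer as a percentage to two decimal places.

Unemployment rate after three quarters ≈ 10.03%.

With a fixed labor force, u_{t+1} = u_t + s·(1−u_t) − f·u_t = u_t·(1−s−f) + s.
Here 1−s−f = 0.792 and s = 0.029.
u_1 = 0.060600 × 0.792 + 0.029 = 0.076995.
u_2 = 0.076995 × 0.792 + 0.029 = 0.089980.
u_3 = 0.089980 × 0.792 + 0.029 = 0.100264.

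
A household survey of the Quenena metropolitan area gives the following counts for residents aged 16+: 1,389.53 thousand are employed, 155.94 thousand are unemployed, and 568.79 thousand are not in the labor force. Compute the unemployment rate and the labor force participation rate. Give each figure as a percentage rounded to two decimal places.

Unemployment rate ≈ 10.09%; labor force participation rate ≈ 73.10%.

Labor force = employed + unemployed = 1,389.53 + 155.94 = 1,545.47 thousand.
Working-age population = 1,545.47 + 568.79 = 2,114.26 thousand.
Unemployment rate = 155.94 / 1,545.47 = 10.09%.
Labor force participation rate = 1,545.47 / 2,114.26 = 73.10%.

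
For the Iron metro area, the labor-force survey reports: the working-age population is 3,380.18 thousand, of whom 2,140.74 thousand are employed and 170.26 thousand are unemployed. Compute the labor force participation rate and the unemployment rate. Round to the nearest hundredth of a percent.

Labor force participation rate ≈ 68.37%; unemployment rate ≈ 7.37%.

Labor force = employed + unemployed = 2,140.74 + 170.26 = 2,311.00 thousand.
Unemployment rate = 170.26 / 2,311.00 = 7.37%.
Labor force participation rate = 2,311.00 / 3,380.18 = 68.37%.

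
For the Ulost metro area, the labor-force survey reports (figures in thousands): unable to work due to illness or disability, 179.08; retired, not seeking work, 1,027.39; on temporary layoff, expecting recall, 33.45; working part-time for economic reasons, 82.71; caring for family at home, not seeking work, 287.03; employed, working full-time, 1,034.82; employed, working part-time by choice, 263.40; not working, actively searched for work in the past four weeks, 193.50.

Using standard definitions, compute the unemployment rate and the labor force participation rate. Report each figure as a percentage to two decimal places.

Employed = 82.71 + 1,034.82 + 263.40 = 1,380.93 thousand (anyone who worked, including part-time for economic reasons, counts as employed).
Unemployed = 33.45 + 193.50 = 226.95 thousand (jobless and actively searching, or on temporary layoff).
Labor force = 1,380.93 + 226.95 = 1,607.88 thousand.
Not in labor force = 179.08 + 1,027.39 + 287.03 = 1,493.50 thousand (those not working and not actively searching are outside the labor force).
Civilian working-age population = 1,607.88 + 1,493.50 = 3,101.38 thousand.
Unemployment rate = 226.95 / 1,607.88 = 14.11%.
Labor force participation rate = 1,607.88 / 3,101.38 = 51.84%.

Unemployment rate ≈ 14.11%; labor force participation rate ≈ 51.84%.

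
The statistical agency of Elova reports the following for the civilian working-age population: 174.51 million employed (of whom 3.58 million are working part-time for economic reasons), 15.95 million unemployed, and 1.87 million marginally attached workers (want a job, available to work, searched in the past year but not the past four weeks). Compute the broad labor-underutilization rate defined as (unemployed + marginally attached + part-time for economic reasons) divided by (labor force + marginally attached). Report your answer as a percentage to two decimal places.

Broad underutilization rate ≈ 11.13%.

Labor force = 174.51 + 15.95 = 190.46 million.
Numerator = 15.95 + 1.87 + 3.58 = 21.40 million.
Denominator = 190.46 + 1.87 = 192.33 million.
Broad rate = 21.40 / 192.33 = 11.13%.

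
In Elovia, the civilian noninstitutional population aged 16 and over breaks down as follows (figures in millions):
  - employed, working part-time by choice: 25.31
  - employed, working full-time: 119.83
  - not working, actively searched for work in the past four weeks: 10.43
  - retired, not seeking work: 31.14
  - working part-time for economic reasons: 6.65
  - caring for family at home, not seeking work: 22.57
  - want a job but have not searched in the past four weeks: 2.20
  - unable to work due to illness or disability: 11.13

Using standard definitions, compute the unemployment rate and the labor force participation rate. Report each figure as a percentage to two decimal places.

Employed = 25.31 + 119.83 + 6.65 = 151.79 million (anyone who worked, including part-time for economic reasons, counts as employed).
Unemployed = 10.43 million.
Labor force = 151.79 + 10.43 = 162.22 million.
Not in labor force = 31.14 + 22.57 + 2.20 + 11.13 = 67.04 million (those not working and not actively searching are outside the labor force — including those who want a job but have given up searching).
Civilian working-age population = 162.22 + 67.04 = 229.26 million.
Unemployment rate = 10.43 / 162.22 = 6.43%.
Labor force participation rate = 162.22 / 229.26 = 70.76%.

Unemployment rate ≈ 6.43%; labor force participation rate ≈ 70.76%.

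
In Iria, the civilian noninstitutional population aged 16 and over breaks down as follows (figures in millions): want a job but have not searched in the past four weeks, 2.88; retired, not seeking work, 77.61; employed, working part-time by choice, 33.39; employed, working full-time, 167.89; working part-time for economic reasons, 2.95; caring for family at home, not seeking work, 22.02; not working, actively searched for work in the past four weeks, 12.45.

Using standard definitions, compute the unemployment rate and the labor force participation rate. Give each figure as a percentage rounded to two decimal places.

Unemployment rate ≈ 5.75%; labor force participation rate ≈ 67.88%.

Employed = 33.39 + 167.89 + 2.95 = 204.23 million (anyone who worked, including part-time for economic reasons, counts as employed).
Unemployed = 12.45 million.
Labor force = 204.23 + 12.45 = 216.68 million.
Not in labor force = 2.88 + 77.61 + 22.02 = 102.51 million (those not working and not actively searching are outside the labor force — including those who want a job but have given up searching).
Civilian working-age population = 216.68 + 102.51 = 319.19 million.
Unemployment rate = 12.45 / 216.68 = 5.75%.
Labor force participation rate = 216.68 / 319.19 = 67.88%.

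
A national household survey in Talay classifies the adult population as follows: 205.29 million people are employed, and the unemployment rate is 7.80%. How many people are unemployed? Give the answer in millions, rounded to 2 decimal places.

Let U be the number unemployed. The labor force is E + U, and U/(E+U) = 0.0780.
So U = 0.0780 × 205.29 / (1 − 0.0780) = 16.0126 / 0.9220 ≈ 17.37 million.

About 17.37 million are unemployed.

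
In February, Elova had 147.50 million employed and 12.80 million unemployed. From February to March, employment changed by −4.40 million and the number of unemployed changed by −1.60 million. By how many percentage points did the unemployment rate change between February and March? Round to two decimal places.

February: labor force = 147.50 + 12.80 = 160.30; u = 12.80/160.30 = 7.99%.
March: labor force = 143.10 + 11.20 = 154.30; u = 11.20/154.30 = 7.26%.
Change = 7.26% − 7.99% = −0.73 pp.

The unemployment rate changed by −0.73 percentage points.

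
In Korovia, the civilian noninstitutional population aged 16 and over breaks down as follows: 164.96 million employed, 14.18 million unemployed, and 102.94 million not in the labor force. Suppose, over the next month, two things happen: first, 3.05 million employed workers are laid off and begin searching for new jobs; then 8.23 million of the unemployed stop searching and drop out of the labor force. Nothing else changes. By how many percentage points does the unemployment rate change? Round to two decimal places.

The unemployment rate changes by −2.65 percentage points.

Initially, labor force = 164.96 + 14.18 = 179.14 million, so u = 14.18/179.14 = 7.92%.
After the first change, employed falls and unemployed rises by 3.05; labor force unchanged → E = 161.91, U = 17.23, labor force = 179.14 million.
After the second change, unemployed and labor force both fall by 8.23 → E = 161.91, U = 9.00, labor force = 170.91 million.
New unemployment rate = 9.00 / 170.91 = 5.27%.
Change = 5.27% − 7.92% = −2.65 percentage points.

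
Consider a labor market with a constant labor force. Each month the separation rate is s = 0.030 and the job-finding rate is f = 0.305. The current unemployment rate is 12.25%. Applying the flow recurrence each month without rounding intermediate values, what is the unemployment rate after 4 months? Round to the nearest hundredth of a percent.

With a fixed labor force, u_{t+1} = u_t + s·(1−u_t) − f·u_t = u_t·(1−s−f) + s.
Here 1−s−f = 0.665 and s = 0.030.
u_1 = 0.122500 × 0.665 + 0.030 = 0.111463.
u_2 = 0.111463 × 0.665 + 0.030 = 0.104123.
u_3 = 0.104123 × 0.665 + 0.030 = 0.099242.
u_4 = 0.099242 × 0.665 + 0.030 = 0.095996.

Unemployment rate after four months ≈ 9.60%.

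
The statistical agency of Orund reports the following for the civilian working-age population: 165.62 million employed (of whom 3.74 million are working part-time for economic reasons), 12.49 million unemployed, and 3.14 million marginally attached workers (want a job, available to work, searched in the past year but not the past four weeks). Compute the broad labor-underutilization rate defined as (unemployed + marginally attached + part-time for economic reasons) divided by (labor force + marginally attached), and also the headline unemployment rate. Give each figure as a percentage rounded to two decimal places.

Labor force = 165.62 + 12.49 = 178.11 million.
Numerator = 12.49 + 3.14 + 3.74 = 19.37 million.
Denominator = 178.11 + 3.14 = 181.25 million.
Broad rate = 19.37 / 181.25 = 10.69%.
Headline unemployment rate = 12.49 / 178.11 = 7.01%.

Broad underutilization rate ≈ 10.69%; headline unemployment rate ≈ 7.01%.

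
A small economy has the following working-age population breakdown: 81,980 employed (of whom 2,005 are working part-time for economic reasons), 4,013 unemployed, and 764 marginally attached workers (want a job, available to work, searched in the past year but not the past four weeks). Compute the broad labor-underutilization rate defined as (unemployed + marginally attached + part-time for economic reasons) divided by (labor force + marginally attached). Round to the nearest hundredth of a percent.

Broad underutilization rate ≈ 7.82%.

Labor force = 81,980 + 4,013 = 85,993.
Numerator = 4,013 + 764 + 2,005 = 6,782.
Denominator = 85,993 + 764 = 86,757.
Broad rate = 6,782 / 86,757 = 7.82%.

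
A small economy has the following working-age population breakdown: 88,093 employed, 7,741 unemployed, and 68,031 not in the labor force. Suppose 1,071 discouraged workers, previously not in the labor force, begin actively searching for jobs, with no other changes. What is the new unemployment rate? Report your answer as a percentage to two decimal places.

New unemployment rate ≈ 9.09%.

Initially, labor force = 88,093 + 7,741 = 95,834, so u = 7,741/95,834 = 8.08%.
After the change, unemployed and labor force both rise by 1,071 → E = 88,093, U = 8,812, labor force = 96,905.
New unemployment rate = 8,812 / 96,905 = 9.09%.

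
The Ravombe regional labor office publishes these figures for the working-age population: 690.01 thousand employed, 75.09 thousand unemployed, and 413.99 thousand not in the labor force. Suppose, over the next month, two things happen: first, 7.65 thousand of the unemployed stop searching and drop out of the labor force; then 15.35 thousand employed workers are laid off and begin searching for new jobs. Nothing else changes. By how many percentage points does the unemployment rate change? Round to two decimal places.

Initially, labor force = 690.01 + 75.09 = 765.10 thousand, so u = 75.09/765.10 = 9.81%.
After the first change, unemployed and labor force both fall by 7.65 → E = 690.01, U = 67.44, labor force = 757.45 thousand.
After the second change, employed falls and unemployed rises by 15.35; labor force unchanged → E = 674.66, U = 82.79, labor force = 757.45 thousand.
New unemployment rate = 82.79 / 757.45 = 10.93%.
Change = 10.93% − 9.81% = +1.12 percentage points.

The unemployment rate changes by +1.12 percentage points.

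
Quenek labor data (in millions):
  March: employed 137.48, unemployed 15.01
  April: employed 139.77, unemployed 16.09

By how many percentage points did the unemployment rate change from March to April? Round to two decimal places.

The unemployment rate changed by +0.48 percentage points.

March: labor force = 137.48 + 15.01 = 152.49; u = 15.01/152.49 = 9.84%.
April: labor force = 139.77 + 16.09 = 155.86; u = 16.09/155.86 = 10.32%.
Change = 10.32% − 9.84% = +0.48 pp.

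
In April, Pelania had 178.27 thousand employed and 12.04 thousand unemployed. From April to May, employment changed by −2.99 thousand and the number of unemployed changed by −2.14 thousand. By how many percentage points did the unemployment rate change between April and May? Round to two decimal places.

The unemployment rate changed by −0.98 percentage points.

April: labor force = 178.27 + 12.04 = 190.31; u = 12.04/190.31 = 6.33%.
May: labor force = 175.28 + 9.90 = 185.18; u = 9.90/185.18 = 5.35%.
Change = 5.35% − 6.33% = −0.98 pp.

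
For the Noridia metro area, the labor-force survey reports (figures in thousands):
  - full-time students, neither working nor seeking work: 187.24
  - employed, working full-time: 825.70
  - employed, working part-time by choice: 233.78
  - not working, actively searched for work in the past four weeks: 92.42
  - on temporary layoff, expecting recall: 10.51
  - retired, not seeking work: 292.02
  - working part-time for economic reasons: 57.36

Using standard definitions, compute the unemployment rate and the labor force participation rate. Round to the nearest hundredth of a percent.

Unemployment rate ≈ 8.44%; labor force participation rate ≈ 71.79%.

Employed = 825.70 + 233.78 + 57.36 = 1,116.84 thousand (anyone who worked, including part-time for economic reasons, counts as employed).
Unemployed = 92.42 + 10.51 = 102.93 thousand (jobless and actively searching, or on temporary layoff).
Labor force = 1,116.84 + 102.93 = 1,219.77 thousand.
Not in labor force = 187.24 + 292.02 = 479.26 thousand (those not working and not actively searching are outside the labor force).
Civilian working-age population = 1,219.77 + 479.26 = 1,699.03 thousand.
Unemployment rate = 102.93 / 1,219.77 = 8.44%.
Labor force participation rate = 1,219.77 / 1,699.03 = 71.79%.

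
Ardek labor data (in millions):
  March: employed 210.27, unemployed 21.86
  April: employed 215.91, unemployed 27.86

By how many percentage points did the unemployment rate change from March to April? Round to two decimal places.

The unemployment rate changed by +2.01 percentage points.

March: labor force = 210.27 + 21.86 = 232.13; u = 21.86/232.13 = 9.42%.
April: labor force = 215.91 + 27.86 = 243.77; u = 27.86/243.77 = 11.43%.
Change = 11.43% − 9.42% = +2.01 pp.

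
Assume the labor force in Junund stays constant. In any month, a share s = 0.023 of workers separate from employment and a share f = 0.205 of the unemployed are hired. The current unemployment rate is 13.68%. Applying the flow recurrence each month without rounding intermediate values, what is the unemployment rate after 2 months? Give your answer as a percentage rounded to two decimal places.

Unemployment rate after two months ≈ 12.23%.

With a fixed labor force, u_{t+1} = u_t + s·(1−u_t) − f·u_t = u_t·(1−s−f) + s.
Here 1−s−f = 0.772 and s = 0.023.
u_1 = 0.136800 × 0.772 + 0.023 = 0.128610.
u_2 = 0.128610 × 0.772 + 0.023 = 0.122287.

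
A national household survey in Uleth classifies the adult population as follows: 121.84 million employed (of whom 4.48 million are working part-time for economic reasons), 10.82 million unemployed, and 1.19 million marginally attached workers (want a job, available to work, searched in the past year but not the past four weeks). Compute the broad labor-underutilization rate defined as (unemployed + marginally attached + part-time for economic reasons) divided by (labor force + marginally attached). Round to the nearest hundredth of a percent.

Broad underutilization rate ≈ 12.32%.

Labor force = 121.84 + 10.82 = 132.66 million.
Numerator = 10.82 + 1.19 + 4.48 = 16.49 million.
Denominator = 132.66 + 1.19 = 133.85 million.
Broad rate = 16.49 / 133.85 = 12.32%.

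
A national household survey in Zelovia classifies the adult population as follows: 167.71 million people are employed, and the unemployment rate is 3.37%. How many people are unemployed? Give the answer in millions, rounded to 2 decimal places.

About 5.85 million are unemployed.

Let U be the number unemployed. The labor force is E + U, and U/(E+U) = 0.0337.
So U = 0.0337 × 167.71 / (1 − 0.0337) = 5.6518 / 0.9663 ≈ 5.85 million.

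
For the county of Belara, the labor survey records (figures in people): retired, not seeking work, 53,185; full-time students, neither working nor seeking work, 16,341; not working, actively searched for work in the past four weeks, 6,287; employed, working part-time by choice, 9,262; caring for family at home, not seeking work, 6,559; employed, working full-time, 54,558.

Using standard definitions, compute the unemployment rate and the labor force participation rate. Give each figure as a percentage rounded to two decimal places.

Employed = 9,262 + 54,558 = 63,820.
Unemployed = 6,287.
Labor force = 63,820 + 6,287 = 70,107.
Not in labor force = 53,185 + 16,341 + 6,559 = 76,085 (those not working and not actively searching are outside the labor force).
Civilian working-age population = 70,107 + 76,085 = 146,192.
Unemployment rate = 6,287 / 70,107 = 8.97%.
Labor force participation rate = 70,107 / 146,192 = 47.96%.

Unemployment rate ≈ 8.97%; labor force participation rate ≈ 47.96%.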